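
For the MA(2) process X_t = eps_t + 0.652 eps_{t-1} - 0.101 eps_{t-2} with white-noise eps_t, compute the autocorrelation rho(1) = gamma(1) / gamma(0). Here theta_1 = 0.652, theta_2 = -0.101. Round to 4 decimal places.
\rho(1) = 0.4084

For an MA(q) process with theta_0 = 1, the autocovariance is
  gamma(k) = sigma^2 * sum_{i=0..q-k} theta_i * theta_{i+k},
and rho(k) = gamma(k) / gamma(0). Sigma^2 cancels.
  numerator   = (1)*(0.652) + (0.652)*(-0.101) = 0.586148.
  denominator = (1)^2 + (0.652)^2 + (-0.101)^2 = 1.435305.
  rho(1) = 0.586148 / 1.435305 = 0.4084.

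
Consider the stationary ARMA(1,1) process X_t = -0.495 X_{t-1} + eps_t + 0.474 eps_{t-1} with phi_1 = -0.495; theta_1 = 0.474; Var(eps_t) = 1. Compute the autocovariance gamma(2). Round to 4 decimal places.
\gamma(2) = 0.0105

Multiply the model equation by X_{t-k} and take expectations. With theta_0 = psi_0 = 1 and psi_j the MA(infinity) weights, this gives
  gamma(k) - sum_i phi_i gamma(k-i) = c_k,
  c_k = sigma^2 * sum_{j=k..q} theta_j psi_{j-k}   (c_k = 0 for k > q),
using gamma(-m) = gamma(m).
psi-weights needed (psi_j = theta_j + sum_i phi_i psi_{j-i}):
  psi_1 = theta_1 + phi_1 = 0.474 + (-0.495) = -0.021
Right-hand sides:
  c_0 = sigma^2 (1 + theta_1 psi_1) = 1 * (1 + (0.474)(-0.021)) = 1 * 0.990046 = 0.990046
  c_1 = sigma^2 theta_1 = 1 * (0.474) = 0.474
  c_2 = 0
Equations for k = 0 and k = 1 (AR order 1):
  gamma(0) = phi_1 gamma(1) + c_0
  gamma(1) = phi_1 gamma(0) + c_1
Substituting the second into the first: gamma(0) (1 - phi_1^2) = c_0 + phi_1 c_1, so
  gamma(0) = (c_0 + phi_1 c_1) / (1 - phi_1^2) = (0.990046 + (-0.495)(0.474)) / (1 - (-0.495)^2) = 0.755416 / 0.754975 = 1.000584.
  gamma(1) = phi_1 gamma(0) + c_1 = (-0.495)(1.000584) + (0.474) = -0.021289.
For k = 2 (> q): gamma(2) = phi_1 gamma(1) = (-0.495)(-0.021289) = 0.010538.
Therefore gamma(2) = 0.0105 (to 4 decimal places).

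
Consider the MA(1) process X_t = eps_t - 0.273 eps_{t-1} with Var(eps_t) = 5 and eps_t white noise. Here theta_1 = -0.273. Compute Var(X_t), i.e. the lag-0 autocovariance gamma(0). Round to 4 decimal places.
\gamma(0) = 5.3726

For an MA(q) process X_t = eps_t + sum_i theta_i eps_{t-i} with
Var(eps_t) = sigma^2, the variance is
  gamma(0) = sigma^2 * (1 + sum_i theta_i^2).
  sum_i theta_i^2 = (-0.273)^2 = 0.074529.
  gamma(0) = 5 * (1 + 0.074529) = 5 * 1.074529 = 5.372645, which rounds to 5.3726.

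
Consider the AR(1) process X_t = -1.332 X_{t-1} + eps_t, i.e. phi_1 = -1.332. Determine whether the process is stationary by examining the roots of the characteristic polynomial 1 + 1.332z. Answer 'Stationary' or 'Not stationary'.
\text{Not stationary}

The AR(p) characteristic polynomial is P(z) = 1 + 1.332z.
Stationarity requires all roots to lie outside the unit circle, i.e. |z| > 1 for every root.
This is linear in z: 1 + (1.332) z = 0  =>  z = -1/(1.332) = -0.750751,  |z| = 0.750751.
Moduli of all roots: 0.7508.
All moduli strictly greater than 1? No.
Verdict: Not stationary.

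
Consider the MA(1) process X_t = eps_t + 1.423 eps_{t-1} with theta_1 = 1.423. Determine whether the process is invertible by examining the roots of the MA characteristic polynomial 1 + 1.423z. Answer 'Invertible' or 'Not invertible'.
\text{Not invertible}

The MA(q) characteristic polynomial is P(z) = 1 + 1.423z.
Invertibility requires all roots to lie outside the unit circle, i.e. |z| > 1 for every root.
This is linear in z: 1 + (1.423) z = 0  =>  z = -1/(1.423) = -0.702741,  |z| = 0.702741.
Moduli of all roots: 0.7027.
All moduli strictly greater than 1? No.
Verdict: Not invertible.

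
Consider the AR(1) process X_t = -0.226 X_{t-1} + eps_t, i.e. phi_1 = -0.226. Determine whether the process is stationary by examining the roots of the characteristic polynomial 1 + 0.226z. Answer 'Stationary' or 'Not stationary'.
\text{Stationary}

The AR(p) characteristic polynomial is P(z) = 1 + 0.226z.
Stationarity requires all roots to lie outside the unit circle, i.e. |z| > 1 for every root.
This is linear in z: 1 + (0.226) z = 0  =>  z = -1/(0.226) = -4.424779,  |z| = 4.424779.
Moduli of all roots: 4.4248.
All moduli strictly greater than 1? Yes.
Verdict: Stationary.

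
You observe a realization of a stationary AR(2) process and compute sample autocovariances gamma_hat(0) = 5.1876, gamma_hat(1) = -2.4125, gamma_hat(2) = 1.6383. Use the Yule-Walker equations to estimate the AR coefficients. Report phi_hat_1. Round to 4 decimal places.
\hat\phi_{1} = -0.4060

The Yule-Walker equations for an AR(p) process read, in matrix form,
  Gamma_p phi = r_p,   with   (Gamma_p)_{ij} = gamma(|i - j|),
                       (r_p)_i = gamma(i),   i,j = 1..p.
Substitute the sample gammas (Toeplitz matrix and right-hand side of size 2):
  Gamma_p = [[5.1876, -2.4125], [-2.4125, 5.1876]]
  r_p     = [-2.4125, 1.6383]
Written out:
  5.1876 phi_1 - 2.4125 phi_2 = -2.4125
  -2.4125 phi_1 + 5.1876 phi_2 = 1.6383
Solve by Cramer's rule:
  det = gamma(0)^2 - gamma(1)^2 = (5.1876)^2 - (-2.4125)^2 = 26.91119376 - 5.82015625 = 21.09103751
  phi_hat_1 = [gamma(1) gamma(0) - gamma(1) gamma(2)] / det = [(-2.4125)(5.1876) - (-2.4125)(1.6383)] / 21.09103751 = -8.56268625 / 21.09103751 = -0.406
  phi_hat_2 = [gamma(0) gamma(2) - gamma(1)^2] / det = [(5.1876)(1.6383) - (-2.4125)^2] / 21.09103751 = 2.67868883 / 21.09103751 = 0.127
So phi_hat = [-0.4060, 0.1270].
Therefore phi_hat_1 = -0.4060.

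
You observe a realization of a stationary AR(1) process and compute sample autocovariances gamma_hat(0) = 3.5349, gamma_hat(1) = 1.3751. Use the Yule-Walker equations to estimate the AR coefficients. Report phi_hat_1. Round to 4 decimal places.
\hat\phi_{1} = 0.3890

The Yule-Walker equations for an AR(p) process read, in matrix form,
  Gamma_p phi = r_p,   with   (Gamma_p)_{ij} = gamma(|i - j|),
                       (r_p)_i = gamma(i),   i,j = 1..p.
Substitute the sample gammas (Toeplitz matrix and right-hand side of size 1):
  Gamma_p = [[3.5349]]
  r_p     = [1.3751]
With p = 1 this is the single equation gamma(0) phi_1 = gamma(1):
  phi_hat_1 = gamma(1) / gamma(0) = 1.3751 / 3.5349 = 0.3890.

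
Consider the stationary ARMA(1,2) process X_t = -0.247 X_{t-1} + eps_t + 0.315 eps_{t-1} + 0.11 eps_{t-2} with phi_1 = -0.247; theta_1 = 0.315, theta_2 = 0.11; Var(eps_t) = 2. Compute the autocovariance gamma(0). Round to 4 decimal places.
\gamma(0) = 2.0278

Multiply the model equation by X_{t-k} and take expectations. With theta_0 = psi_0 = 1 and psi_j the MA(infinity) weights, this gives
  gamma(k) - sum_i phi_i gamma(k-i) = c_k,
  c_k = sigma^2 * sum_{j=k..q} theta_j psi_{j-k}   (c_k = 0 for k > q),
using gamma(-m) = gamma(m).
psi-weights needed (psi_j = theta_j + sum_i phi_i psi_{j-i}):
  psi_1 = theta_1 + phi_1 = 0.315 + (-0.247) = 0.068
  psi_2 = theta_2 + phi_1 psi_1 = 0.11 + (-0.247)(0.068) = 0.093204
Right-hand sides:
  c_0 = sigma^2 (1 + theta_1 psi_1 + theta_2 psi_2) = 2 * (1 + (0.315)(0.068) + (0.11)(0.093204)) = 2 * 1.031672 = 2.063345
  c_1 = sigma^2 (theta_1 + theta_2 psi_1) = 2 * (0.315 + (0.11)(0.068)) = 0.64496
  c_2 = sigma^2 theta_2 = 2 * (0.11) = 0.22
Equations for k = 0 and k = 1 (AR order 1):
  gamma(0) = phi_1 gamma(1) + c_0
  gamma(1) = phi_1 gamma(0) + c_1
Substituting the second into the first: gamma(0) (1 - phi_1^2) = c_0 + phi_1 c_1, so
  gamma(0) = (c_0 + phi_1 c_1) / (1 - phi_1^2) = (2.063345 + (-0.247)(0.64496)) / (1 - (-0.247)^2) = 1.90404 / 0.938991 = 2.027751.
Therefore gamma(0) = 2.0278 (to 4 decimal places).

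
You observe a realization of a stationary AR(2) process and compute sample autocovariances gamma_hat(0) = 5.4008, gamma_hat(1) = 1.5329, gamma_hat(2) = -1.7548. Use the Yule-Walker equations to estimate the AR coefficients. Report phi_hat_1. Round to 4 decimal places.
\hat\phi_{1} = 0.4090

The Yule-Walker equations for an AR(p) process read, in matrix form,
  Gamma_p phi = r_p,   with   (Gamma_p)_{ij} = gamma(|i - j|),
                       (r_p)_i = gamma(i),   i,j = 1..p.
Substitute the sample gammas (Toeplitz matrix and right-hand side of size 2):
  Gamma_p = [[5.4008, 1.5329], [1.5329, 5.4008]]
  r_p     = [1.5329, -1.7548]
Written out:
  5.4008 phi_1 + 1.5329 phi_2 = 1.5329
  1.5329 phi_1 + 5.4008 phi_2 = -1.7548
Solve by Cramer's rule:
  det = gamma(0)^2 - gamma(1)^2 = (5.4008)^2 - (1.5329)^2 = 29.16864064 - 2.34978241 = 26.81885823
  phi_hat_1 = [gamma(1) gamma(0) - gamma(1) gamma(2)] / det = [(1.5329)(5.4008) - (1.5329)(-1.7548)] / 26.81885823 = 10.96881924 / 26.81885823 = 0.409
  phi_hat_2 = [gamma(0) gamma(2) - gamma(1)^2] / det = [(5.4008)(-1.7548) - (1.5329)^2] / 26.81885823 = -11.82710625 / 26.81885823 = -0.441
So phi_hat = [0.4090, -0.4410].
Therefore phi_hat_1 = 0.4090.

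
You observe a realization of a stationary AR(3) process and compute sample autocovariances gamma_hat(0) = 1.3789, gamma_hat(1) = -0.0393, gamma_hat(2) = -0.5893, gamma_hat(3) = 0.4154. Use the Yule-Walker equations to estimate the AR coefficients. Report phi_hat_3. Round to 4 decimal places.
\hat\phi_{3} = 0.3330

The Yule-Walker equations for an AR(p) process read, in matrix form,
  Gamma_p phi = r_p,   with   (Gamma_p)_{ij} = gamma(|i - j|),
                       (r_p)_i = gamma(i),   i,j = 1..p.
Substitute the sample gammas (Toeplitz matrix and right-hand side of size 3):
  Gamma_p = [[1.3789, -0.0393, -0.5893], [-0.0393, 1.3789, -0.0393], [-0.5893, -0.0393, 1.3789]]
  r_p     = [-0.0393, -0.5893, 0.4154]
Written out (R1..R3):
  (R1) 1.3789 phi_1 - 0.0393 phi_2 - 0.5893 phi_3 = -0.0393
  (R2) -0.0393 phi_1 + 1.3789 phi_2 - 0.0393 phi_3 = -0.5893
  (R3) -0.5893 phi_1 - 0.0393 phi_2 + 1.3789 phi_3 = 0.4154
Gaussian elimination:
  R2 <- R2 - (-0.0393/1.3789) R1 = R2 - (-0.028501) R1:  1.37778 phi_2 - 0.056096 phi_3 = -0.59042
  R3 <- R3 - (-0.5893/1.3789) R1 = R3 - (-0.42737) R1:  -0.056096 phi_2 + 1.127051 phi_3 = 0.398604
  R3 <- R3 - (-0.056096/1.37778) R2 = R3 - (-0.040715) R2:  1.124767 phi_3 = 0.374566
Back-substitution:
  phi_hat_3 = 0.374566 / 1.124767 = 0.333016
  phi_hat_2 = (-0.59042 - (-0.056096)(0.333016)) / 1.37778 = -0.414971
  phi_hat_1 = (-0.0393 - (-0.0393)(-0.414971) - (-0.5893)(0.333016)) / 1.3789 = 0.101993
So phi_hat = [0.1020, -0.4150, 0.3330].
Therefore phi_hat_3 = 0.3330.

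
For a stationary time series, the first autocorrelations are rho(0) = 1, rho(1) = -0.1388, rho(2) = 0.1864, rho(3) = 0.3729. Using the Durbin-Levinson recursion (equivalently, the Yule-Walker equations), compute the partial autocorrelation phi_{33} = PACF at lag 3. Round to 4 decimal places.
\phi_{33} = 0.4390

The PACF at lag k is phi_{kk}, the last component of the solution
to the Yule-Walker system G_k phi = r_k where
  (G_k)_{ij} = rho(|i - j|), (r_k)_i = rho(i), i,j = 1..k.
Equivalently, Durbin-Levinson gives phi_{kk} iteratively:
  phi_{11} = rho(1)
  phi_{kk} = [rho(k) - sum_{j=1..k-1} phi_{k-1,j} rho(k-j)]
            / [1 - sum_{j=1..k-1} phi_{k-1,j} rho(j)],
  phi_{k,j} = phi_{k-1,j} - phi_{kk} phi_{k-1,k-j},  j = 1..k-1.
Step k = 1:
  phi_11 = rho(1) = -0.1388.
Step k = 2:
  phi_22 = [rho(2) - phi_11 rho(1)] / [1 - phi_11 rho(1)] = [0.1864 - (-0.1388)(-0.1388)] / [1 - (-0.1388)(-0.1388)]
         = 0.16713456 / 0.98073456 = 0.170418.
  Update: phi_21 = phi_11 - phi_22 phi_11 = -0.1388 - (0.170418)(-0.1388) = -0.115146.
Step k = 3:
  phi_33 = [rho(3) - phi_21 rho(2) - phi_22 rho(1)] / [1 - phi_21 rho(1) - phi_22 rho(2)]
    numerator   = 0.3729 - (-0.115146)(0.1864) - (0.170418)(-0.1388) = 0.4180172
    denominator = 1 - (-0.115146)(-0.1388) - (0.170418)(0.1864) = 0.95225187
  phi_33 = 0.4180172 / 0.95225187 = 0.439.
Therefore phi_{33} = 0.4390.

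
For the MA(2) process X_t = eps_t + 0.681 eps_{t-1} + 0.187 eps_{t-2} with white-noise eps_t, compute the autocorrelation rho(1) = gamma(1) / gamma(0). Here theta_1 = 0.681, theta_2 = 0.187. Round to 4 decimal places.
\rho(1) = 0.5394

For an MA(q) process with theta_0 = 1, the autocovariance is
  gamma(k) = sigma^2 * sum_{i=0..q-k} theta_i * theta_{i+k},
and rho(k) = gamma(k) / gamma(0). Sigma^2 cancels.
  numerator   = (1)*(0.681) + (0.681)*(0.187) = 0.808347.
  denominator = (1)^2 + (0.681)^2 + (0.187)^2 = 1.49873.
  rho(1) = 0.808347 / 1.49873 = 0.5394.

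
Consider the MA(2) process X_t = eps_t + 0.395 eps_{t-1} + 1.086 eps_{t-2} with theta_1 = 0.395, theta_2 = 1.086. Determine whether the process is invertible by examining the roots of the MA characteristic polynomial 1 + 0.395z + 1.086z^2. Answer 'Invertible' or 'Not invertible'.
\text{Not invertible}

The MA(q) characteristic polynomial is P(z) = 1 + 0.395z + 1.086z^2.
Invertibility requires all roots to lie outside the unit circle, i.e. |z| > 1 for every root.
Set 1 + (0.395) z + (1.086) z^2 = 0, i.e. a z^2 + b z + c = 0 with a = 1.086, b = 0.395, c = 1.
Discriminant D = b^2 - 4ac = (0.395)^2 - 4*(1.086)*1 = 0.156025 - (4.344) = -4.187975.
D < 0, so the roots are the complex-conjugate pair z = (-b +/- i sqrt(-D)) / (2a) = -0.1819 +/- 0.9422i.
For a conjugate pair |z|^2 = z * conj(z) = (product of roots) = c/a = 1/(1.086) = 0.92081, so |z| = sqrt(0.92081) = 0.9596 for both roots.
Moduli of all roots: 0.9596, 0.9596.
All moduli strictly greater than 1? No.
Verdict: Not invertible.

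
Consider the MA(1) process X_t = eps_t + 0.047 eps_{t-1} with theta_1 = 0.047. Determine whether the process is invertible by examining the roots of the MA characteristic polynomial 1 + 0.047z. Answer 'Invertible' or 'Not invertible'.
\text{Invertible}

The MA(q) characteristic polynomial is P(z) = 1 + 0.047z.
Invertibility requires all roots to lie outside the unit circle, i.e. |z| > 1 for every root.
This is linear in z: 1 + (0.047) z = 0  =>  z = -1/(0.047) = -21.276596,  |z| = 21.276596.
Moduli of all roots: 21.2766.
All moduli strictly greater than 1? Yes.
Verdict: Invertible.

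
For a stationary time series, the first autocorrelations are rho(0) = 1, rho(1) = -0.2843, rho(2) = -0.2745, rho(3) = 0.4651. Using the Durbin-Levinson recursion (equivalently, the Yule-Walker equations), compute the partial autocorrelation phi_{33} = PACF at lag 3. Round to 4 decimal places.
\phi_{33} = 0.3159

The PACF at lag k is phi_{kk}, the last component of the solution
to the Yule-Walker system G_k phi = r_k where
  (G_k)_{ij} = rho(|i - j|), (r_k)_i = rho(i), i,j = 1..k.
Equivalently, Durbin-Levinson gives phi_{kk} iteratively:
  phi_{11} = rho(1)
  phi_{kk} = [rho(k) - sum_{j=1..k-1} phi_{k-1,j} rho(k-j)]
            / [1 - sum_{j=1..k-1} phi_{k-1,j} rho(j)],
  phi_{k,j} = phi_{k-1,j} - phi_{kk} phi_{k-1,k-j},  j = 1..k-1.
Step k = 1:
  phi_11 = rho(1) = -0.2843.
Step k = 2:
  phi_22 = [rho(2) - phi_11 rho(1)] / [1 - phi_11 rho(1)] = [-0.2745 - (-0.2843)(-0.2843)] / [1 - (-0.2843)(-0.2843)]
         = -0.35532649 / 0.91917351 = -0.386572.
  Update: phi_21 = phi_11 - phi_22 phi_11 = -0.2843 - (-0.386572)(-0.2843) = -0.394202.
Step k = 3:
  phi_33 = [rho(3) - phi_21 rho(2) - phi_22 rho(1)] / [1 - phi_21 rho(1) - phi_22 rho(2)]
    numerator   = 0.4651 - (-0.394202)(-0.2745) - (-0.386572)(-0.2843) = 0.24698912
    denominator = 1 - (-0.394202)(-0.2843) - (-0.386572)(-0.2745) = 0.78181434
  phi_33 = 0.24698912 / 0.78181434 = 0.3159.
Therefore phi_{33} = 0.3159.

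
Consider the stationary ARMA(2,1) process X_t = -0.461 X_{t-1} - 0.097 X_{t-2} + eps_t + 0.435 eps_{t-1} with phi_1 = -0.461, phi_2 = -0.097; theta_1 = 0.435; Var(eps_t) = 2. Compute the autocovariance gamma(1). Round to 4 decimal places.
\gamma(1) = -0.0556

Multiply the model equation by X_{t-k} and take expectations. With theta_0 = psi_0 = 1 and psi_j the MA(infinity) weights, this gives
  gamma(k) - sum_i phi_i gamma(k-i) = c_k,
  c_k = sigma^2 * sum_{j=k..q} theta_j psi_{j-k}   (c_k = 0 for k > q),
using gamma(-m) = gamma(m).
psi-weights needed (psi_j = theta_j + sum_i phi_i psi_{j-i}):
  psi_1 = theta_1 + phi_1 = 0.435 + (-0.461) = -0.026
Right-hand sides:
  c_0 = sigma^2 (1 + theta_1 psi_1) = 2 * (1 + (0.435)(-0.026)) = 2 * 0.98869 = 1.97738
  c_1 = sigma^2 theta_1 = 2 * (0.435) = 0.87
  c_2 = 0
Equations for k = 0, 1, 2 (AR order 2, c_2 = 0):
  (E0) gamma(0) = phi_1 gamma(1) + phi_2 gamma(2) + c_0
  (E1) gamma(1) = phi_1 gamma(0) + phi_2 gamma(1) + c_1
  (E2) gamma(2) = phi_1 gamma(1) + phi_2 gamma(0)
From (E1): gamma(1) = A gamma(0) + B with
  A = phi_1 / (1 - phi_2) = -0.461 / 1.097 = -0.420237,   B = c_1 / (1 - phi_2) = 0.87 / 1.097 = 0.793072.
Insert (E2) into (E0): gamma(0) (1 - phi_2^2) = phi_1 (1 + phi_2) gamma(1) + c_0.
  phi_1 (1 + phi_2) = (-0.461)(0.903) = -0.416283,   1 - phi_2^2 = 0.990591.
Replace gamma(1) by A gamma(0) + B and collect gamma(0):
  gamma(0) [0.990591 - (-0.416283)(-0.420237)] = (-0.416283)(0.793072) + 1.97738
  gamma(0) * 0.815653 = 1.647238
  gamma(0) = 1.647238 / 0.815653 = 2.019531.
  gamma(1) = A gamma(0) + B = (-0.420237)(2.019531) + (0.793072) = -0.05561.
Therefore gamma(1) = -0.0556 (to 4 decimal places).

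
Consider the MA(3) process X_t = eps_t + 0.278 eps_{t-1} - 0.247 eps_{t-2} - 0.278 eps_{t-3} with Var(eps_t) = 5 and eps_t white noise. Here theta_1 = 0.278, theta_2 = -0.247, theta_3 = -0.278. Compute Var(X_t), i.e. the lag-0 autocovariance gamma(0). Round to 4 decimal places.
\gamma(0) = 6.0779

For an MA(q) process X_t = eps_t + sum_i theta_i eps_{t-i} with
Var(eps_t) = sigma^2, the variance is
  gamma(0) = sigma^2 * (1 + sum_i theta_i^2).
  sum_i theta_i^2 = (0.278)^2 + (-0.247)^2 + (-0.278)^2 = 0.077284 + 0.061009 + 0.077284 = 0.215577.
  gamma(0) = 5 * (1 + 0.215577) = 5 * 1.215577 = 6.077885, which rounds to 6.0779.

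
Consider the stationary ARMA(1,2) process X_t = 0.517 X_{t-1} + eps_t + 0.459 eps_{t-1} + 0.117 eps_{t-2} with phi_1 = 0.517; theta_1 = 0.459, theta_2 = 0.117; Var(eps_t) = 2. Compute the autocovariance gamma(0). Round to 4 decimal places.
\gamma(0) = 4.9598

Multiply the model equation by X_{t-k} and take expectations. With theta_0 = psi_0 = 1 and psi_j the MA(infinity) weights, this gives
  gamma(k) - sum_i phi_i gamma(k-i) = c_k,
  c_k = sigma^2 * sum_{j=k..q} theta_j psi_{j-k}   (c_k = 0 for k > q),
using gamma(-m) = gamma(m).
psi-weights needed (psi_j = theta_j + sum_i phi_i psi_{j-i}):
  psi_1 = theta_1 + phi_1 = 0.459 + (0.517) = 0.976
  psi_2 = theta_2 + phi_1 psi_1 = 0.117 + (0.517)(0.976) = 0.621592
Right-hand sides:
  c_0 = sigma^2 (1 + theta_1 psi_1 + theta_2 psi_2) = 2 * (1 + (0.459)(0.976) + (0.117)(0.621592)) = 2 * 1.52071 = 3.041421
  c_1 = sigma^2 (theta_1 + theta_2 psi_1) = 2 * (0.459 + (0.117)(0.976)) = 1.146384
  c_2 = sigma^2 theta_2 = 2 * (0.117) = 0.234
Equations for k = 0 and k = 1 (AR order 1):
  gamma(0) = phi_1 gamma(1) + c_0
  gamma(1) = phi_1 gamma(0) + c_1
Substituting the second into the first: gamma(0) (1 - phi_1^2) = c_0 + phi_1 c_1, so
  gamma(0) = (c_0 + phi_1 c_1) / (1 - phi_1^2) = (3.041421 + (0.517)(1.146384)) / (1 - (0.517)^2) = 3.634101 / 0.732711 = 4.959801.
Therefore gamma(0) = 4.9598 (to 4 decimal places).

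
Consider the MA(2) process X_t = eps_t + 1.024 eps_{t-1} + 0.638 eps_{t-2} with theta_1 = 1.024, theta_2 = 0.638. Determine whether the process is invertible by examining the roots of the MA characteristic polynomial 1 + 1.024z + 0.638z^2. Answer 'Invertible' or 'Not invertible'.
\text{Invertible}

The MA(q) characteristic polynomial is P(z) = 1 + 1.024z + 0.638z^2.
Invertibility requires all roots to lie outside the unit circle, i.e. |z| > 1 for every root.
Set 1 + (1.024) z + (0.638) z^2 = 0, i.e. a z^2 + b z + c = 0 with a = 0.638, b = 1.024, c = 1.
Discriminant D = b^2 - 4ac = (1.024)^2 - 4*(0.638)*1 = 1.048576 - (2.552) = -1.503424.
D < 0, so the roots are the complex-conjugate pair z = (-b +/- i sqrt(-D)) / (2a) = -0.8025 +/- 0.9609i.
For a conjugate pair |z|^2 = z * conj(z) = (product of roots) = c/a = 1/(0.638) = 1.567398, so |z| = sqrt(1.567398) = 1.252 for both roots.
Moduli of all roots: 1.2520, 1.2520.
All moduli strictly greater than 1? Yes.
Verdict: Invertible.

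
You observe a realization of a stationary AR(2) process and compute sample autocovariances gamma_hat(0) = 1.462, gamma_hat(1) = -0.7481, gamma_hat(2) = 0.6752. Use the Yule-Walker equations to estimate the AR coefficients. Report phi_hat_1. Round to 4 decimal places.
\hat\phi_{1} = -0.3731

The Yule-Walker equations for an AR(p) process read, in matrix form,
  Gamma_p phi = r_p,   with   (Gamma_p)_{ij} = gamma(|i - j|),
                       (r_p)_i = gamma(i),   i,j = 1..p.
Substitute the sample gammas (Toeplitz matrix and right-hand side of size 2):
  Gamma_p = [[1.462, -0.7481], [-0.7481, 1.462]]
  r_p     = [-0.7481, 0.6752]
Written out:
  1.462 phi_1 - 0.7481 phi_2 = -0.7481
  -0.7481 phi_1 + 1.462 phi_2 = 0.6752
Solve by Cramer's rule:
  det = gamma(0)^2 - gamma(1)^2 = (1.462)^2 - (-0.7481)^2 = 2.137444 - 0.55965361 = 1.57779039
  phi_hat_1 = [gamma(1) gamma(0) - gamma(1) gamma(2)] / det = [(-0.7481)(1.462) - (-0.7481)(0.6752)] / 1.57779039 = -0.58860508 / 1.57779039 = -0.3731
  phi_hat_2 = [gamma(0) gamma(2) - gamma(1)^2] / det = [(1.462)(0.6752) - (-0.7481)^2] / 1.57779039 = 0.42748879 / 1.57779039 = 0.2709
So phi_hat = [-0.3731, 0.2709].
Therefore phi_hat_1 = -0.3731.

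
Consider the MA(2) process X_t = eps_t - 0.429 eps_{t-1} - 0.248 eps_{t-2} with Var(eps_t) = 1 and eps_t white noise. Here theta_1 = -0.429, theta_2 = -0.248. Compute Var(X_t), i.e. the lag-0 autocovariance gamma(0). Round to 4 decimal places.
\gamma(0) = 1.2455

For an MA(q) process X_t = eps_t + sum_i theta_i eps_{t-i} with
Var(eps_t) = sigma^2, the variance is
  gamma(0) = sigma^2 * (1 + sum_i theta_i^2).
  sum_i theta_i^2 = (-0.429)^2 + (-0.248)^2 = 0.184041 + 0.061504 = 0.245545.
  gamma(0) = 1 * (1 + 0.245545) = 1 * 1.245545 = 1.245545, which rounds to 1.2455.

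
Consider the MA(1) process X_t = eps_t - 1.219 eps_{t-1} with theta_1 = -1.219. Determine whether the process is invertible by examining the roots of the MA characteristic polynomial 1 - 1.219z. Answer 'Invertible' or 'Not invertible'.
\text{Not invertible}

The MA(q) characteristic polynomial is P(z) = 1 - 1.219z.
Invertibility requires all roots to lie outside the unit circle, i.e. |z| > 1 for every root.
This is linear in z: 1 + (-1.219) z = 0  =>  z = -1/(-1.219) = 0.820345,  |z| = 0.820345.
Moduli of all roots: 0.8203.
All moduli strictly greater than 1? No.
Verdict: Not invertible.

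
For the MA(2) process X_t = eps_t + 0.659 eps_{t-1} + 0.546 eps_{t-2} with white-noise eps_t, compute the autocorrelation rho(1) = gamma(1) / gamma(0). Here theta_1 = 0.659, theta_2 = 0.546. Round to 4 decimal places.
\rho(1) = 0.5881

For an MA(q) process with theta_0 = 1, the autocovariance is
  gamma(k) = sigma^2 * sum_{i=0..q-k} theta_i * theta_{i+k},
and rho(k) = gamma(k) / gamma(0). Sigma^2 cancels.
  numerator   = (1)*(0.659) + (0.659)*(0.546) = 1.018814.
  denominator = (1)^2 + (0.659)^2 + (0.546)^2 = 1.732397.
  rho(1) = 1.018814 / 1.732397 = 0.5881.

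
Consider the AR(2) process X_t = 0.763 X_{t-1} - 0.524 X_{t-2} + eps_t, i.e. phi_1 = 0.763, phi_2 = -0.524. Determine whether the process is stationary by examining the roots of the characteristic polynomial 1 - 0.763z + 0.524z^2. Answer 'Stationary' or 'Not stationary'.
\text{Stationary}

The AR(p) characteristic polynomial is P(z) = 1 - 0.763z + 0.524z^2.
Stationarity requires all roots to lie outside the unit circle, i.e. |z| > 1 for every root.
Set 1 + (-0.763) z + (0.524) z^2 = 0, i.e. a z^2 + b z + c = 0 with a = 0.524, b = -0.763, c = 1.
Discriminant D = b^2 - 4ac = (-0.763)^2 - 4*(0.524)*1 = 0.582169 - (2.096) = -1.513831.
D < 0, so the roots are the complex-conjugate pair z = (-b +/- i sqrt(-D)) / (2a) = 0.7281 +/- 1.174i.
For a conjugate pair |z|^2 = z * conj(z) = (product of roots) = c/a = 1/(0.524) = 1.908397, so |z| = sqrt(1.908397) = 1.3814 for both roots.
Moduli of all roots: 1.3814, 1.3814.
All moduli strictly greater than 1? Yes.
Verdict: Stationary.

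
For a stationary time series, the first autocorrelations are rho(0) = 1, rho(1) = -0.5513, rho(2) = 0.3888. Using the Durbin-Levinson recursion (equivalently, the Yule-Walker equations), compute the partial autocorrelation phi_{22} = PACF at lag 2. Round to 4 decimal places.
\phi_{22} = 0.1219

The PACF at lag k is phi_{kk}, the last component of the solution
to the Yule-Walker system G_k phi = r_k where
  (G_k)_{ij} = rho(|i - j|), (r_k)_i = rho(i), i,j = 1..k.
Equivalently, Durbin-Levinson gives phi_{kk} iteratively:
  phi_{11} = rho(1)
  phi_{kk} = [rho(k) - sum_{j=1..k-1} phi_{k-1,j} rho(k-j)]
            / [1 - sum_{j=1..k-1} phi_{k-1,j} rho(j)],
  phi_{k,j} = phi_{k-1,j} - phi_{kk} phi_{k-1,k-j},  j = 1..k-1.
Step k = 1:
  phi_11 = rho(1) = -0.5513.
Step k = 2:
  phi_22 = [rho(2) - phi_11 rho(1)] / [1 - phi_11 rho(1)] = [0.3888 - (-0.5513)(-0.5513)] / [1 - (-0.5513)(-0.5513)]
         = 0.08486831 / 0.69606831 = 0.1219.
Therefore phi_{22} = 0.1219.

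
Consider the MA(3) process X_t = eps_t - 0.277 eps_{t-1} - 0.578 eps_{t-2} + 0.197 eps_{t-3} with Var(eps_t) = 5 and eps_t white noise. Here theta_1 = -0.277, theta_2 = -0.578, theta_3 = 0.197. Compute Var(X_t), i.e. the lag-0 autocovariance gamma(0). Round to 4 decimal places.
\gamma(0) = 7.2481

For an MA(q) process X_t = eps_t + sum_i theta_i eps_{t-i} with
Var(eps_t) = sigma^2, the variance is
  gamma(0) = sigma^2 * (1 + sum_i theta_i^2).
  sum_i theta_i^2 = (-0.277)^2 + (-0.578)^2 + (0.197)^2 = 0.076729 + 0.334084 + 0.038809 = 0.449622.
  gamma(0) = 5 * (1 + 0.449622) = 5 * 1.449622 = 7.24811, which rounds to 7.2481.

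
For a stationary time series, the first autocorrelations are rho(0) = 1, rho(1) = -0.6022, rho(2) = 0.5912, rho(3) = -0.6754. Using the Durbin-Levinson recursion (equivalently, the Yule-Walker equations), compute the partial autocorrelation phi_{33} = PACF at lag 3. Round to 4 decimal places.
\phi_{33} = -0.4161

The PACF at lag k is phi_{kk}, the last component of the solution
to the Yule-Walker system G_k phi = r_k where
  (G_k)_{ij} = rho(|i - j|), (r_k)_i = rho(i), i,j = 1..k.
Equivalently, Durbin-Levinson gives phi_{kk} iteratively:
  phi_{11} = rho(1)
  phi_{kk} = [rho(k) - sum_{j=1..k-1} phi_{k-1,j} rho(k-j)]
            / [1 - sum_{j=1..k-1} phi_{k-1,j} rho(j)],
  phi_{k,j} = phi_{k-1,j} - phi_{kk} phi_{k-1,k-j},  j = 1..k-1.
Step k = 1:
  phi_11 = rho(1) = -0.6022.
Step k = 2:
  phi_22 = [rho(2) - phi_11 rho(1)] / [1 - phi_11 rho(1)] = [0.5912 - (-0.6022)(-0.6022)] / [1 - (-0.6022)(-0.6022)]
         = 0.22855516 / 0.63735516 = 0.358599.
  Update: phi_21 = phi_11 - phi_22 phi_11 = -0.6022 - (0.358599)(-0.6022) = -0.386251.
Step k = 3:
  phi_33 = [rho(3) - phi_21 rho(2) - phi_22 rho(1)] / [1 - phi_21 rho(1) - phi_22 rho(2)]
    numerator   = -0.6754 - (-0.386251)(0.5912) - (0.358599)(-0.6022) = -0.2310996
    denominator = 1 - (-0.386251)(-0.6022) - (0.358599)(0.5912) = 0.55539542
  phi_33 = -0.2310996 / 0.55539542 = -0.4161.
Therefore phi_{33} = -0.4161.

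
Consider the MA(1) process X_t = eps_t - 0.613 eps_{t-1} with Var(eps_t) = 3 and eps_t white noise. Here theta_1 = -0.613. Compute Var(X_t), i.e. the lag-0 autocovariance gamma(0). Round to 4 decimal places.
\gamma(0) = 4.1273

For an MA(q) process X_t = eps_t + sum_i theta_i eps_{t-i} with
Var(eps_t) = sigma^2, the variance is
  gamma(0) = sigma^2 * (1 + sum_i theta_i^2).
  sum_i theta_i^2 = (-0.613)^2 = 0.375769.
  gamma(0) = 3 * (1 + 0.375769) = 3 * 1.375769 = 4.127307, which rounds to 4.1273.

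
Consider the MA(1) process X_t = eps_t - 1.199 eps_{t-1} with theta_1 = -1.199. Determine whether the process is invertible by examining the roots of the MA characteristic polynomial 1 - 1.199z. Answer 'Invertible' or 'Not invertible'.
\text{Not invertible}

The MA(q) characteristic polynomial is P(z) = 1 - 1.199z.
Invertibility requires all roots to lie outside the unit circle, i.e. |z| > 1 for every root.
This is linear in z: 1 + (-1.199) z = 0  =>  z = -1/(-1.199) = 0.834028,  |z| = 0.834028.
Moduli of all roots: 0.8340.
All moduli strictly greater than 1? No.
Verdict: Not invertible.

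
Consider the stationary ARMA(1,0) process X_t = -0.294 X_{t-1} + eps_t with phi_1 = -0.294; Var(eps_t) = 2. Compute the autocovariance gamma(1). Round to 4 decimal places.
\gamma(1) = -0.6436

Multiply the model equation by X_{t-k} and take expectations. With theta_0 = psi_0 = 1 and psi_j the MA(infinity) weights, this gives
  gamma(k) - sum_i phi_i gamma(k-i) = c_k,
  c_k = sigma^2 * sum_{j=k..q} theta_j psi_{j-k}   (c_k = 0 for k > q),
using gamma(-m) = gamma(m).
Pure AR (q = 0): c_0 = sigma^2 = 2, c_k = 0 for k >= 1.
Equations for k = 0 and k = 1 (AR order 1):
  gamma(0) = phi_1 gamma(1) + c_0
  gamma(1) = phi_1 gamma(0) + c_1
Substituting the second into the first: gamma(0) (1 - phi_1^2) = c_0 + phi_1 c_1, so
  gamma(0) = c_0 / (1 - phi_1^2) = 2 / (1 - (-0.294)^2) = 2 / 0.913564 = 2.189228.
  gamma(1) = phi_1 gamma(0) = (-0.294)(2.189228) = -0.643633.
Therefore gamma(1) = -0.6436 (to 4 decimal places).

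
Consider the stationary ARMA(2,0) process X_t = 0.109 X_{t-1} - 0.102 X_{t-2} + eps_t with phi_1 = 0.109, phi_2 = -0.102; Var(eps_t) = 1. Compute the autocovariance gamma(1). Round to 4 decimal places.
\gamma(1) = 0.1009

Multiply the model equation by X_{t-k} and take expectations. With theta_0 = psi_0 = 1 and psi_j the MA(infinity) weights, this gives
  gamma(k) - sum_i phi_i gamma(k-i) = c_k,
  c_k = sigma^2 * sum_{j=k..q} theta_j psi_{j-k}   (c_k = 0 for k > q),
using gamma(-m) = gamma(m).
Pure AR (q = 0): c_0 = sigma^2 = 1, c_k = 0 for k >= 1.
Equations for k = 0, 1, 2 (AR order 2, c_2 = 0):
  (E0) gamma(0) = phi_1 gamma(1) + phi_2 gamma(2) + c_0
  (E1) gamma(1) = phi_1 gamma(0) + phi_2 gamma(1) + c_1
  (E2) gamma(2) = phi_1 gamma(1) + phi_2 gamma(0)
From (E1): gamma(1) = A gamma(0) + B with
  A = phi_1 / (1 - phi_2) = 0.109 / 1.102 = 0.098911,   B = c_1 / (1 - phi_2) = 0 / 1.102 = 0.
Insert (E2) into (E0): gamma(0) (1 - phi_2^2) = phi_1 (1 + phi_2) gamma(1) + c_0.
  phi_1 (1 + phi_2) = (0.109)(0.898) = 0.097882,   1 - phi_2^2 = 0.989596.
Replace gamma(1) by A gamma(0) + B and collect gamma(0):
  gamma(0) [0.989596 - (0.097882)(0.098911)] = c_0 = 1
  gamma(0) * 0.979914 = 1
  gamma(0) = 1 / 0.979914 = 1.020497.
  gamma(1) = A gamma(0) = (0.098911)(1.020497) = 0.100938.
Therefore gamma(1) = 0.1009 (to 4 decimal places).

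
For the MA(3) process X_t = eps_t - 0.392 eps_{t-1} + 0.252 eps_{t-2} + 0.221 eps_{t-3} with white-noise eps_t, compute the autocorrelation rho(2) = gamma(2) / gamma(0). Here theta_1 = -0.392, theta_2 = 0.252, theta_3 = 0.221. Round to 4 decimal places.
\rho(2) = 0.1306

For an MA(q) process with theta_0 = 1, the autocovariance is
  gamma(k) = sigma^2 * sum_{i=0..q-k} theta_i * theta_{i+k},
and rho(k) = gamma(k) / gamma(0). Sigma^2 cancels.
  numerator   = (1)*(0.252) + (-0.392)*(0.221) = 0.165368.
  denominator = (1)^2 + (-0.392)^2 + (0.252)^2 + (0.221)^2 = 1.266009.
  rho(2) = 0.165368 / 1.266009 = 0.1306.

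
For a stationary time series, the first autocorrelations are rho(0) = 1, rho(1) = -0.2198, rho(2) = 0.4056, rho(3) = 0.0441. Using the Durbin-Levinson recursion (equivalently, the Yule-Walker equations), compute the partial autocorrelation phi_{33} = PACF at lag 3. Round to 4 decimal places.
\phi_{33} = 0.2230

The PACF at lag k is phi_{kk}, the last component of the solution
to the Yule-Walker system G_k phi = r_k where
  (G_k)_{ij} = rho(|i - j|), (r_k)_i = rho(i), i,j = 1..k.
Equivalently, Durbin-Levinson gives phi_{kk} iteratively:
  phi_{11} = rho(1)
  phi_{kk} = [rho(k) - sum_{j=1..k-1} phi_{k-1,j} rho(k-j)]
            / [1 - sum_{j=1..k-1} phi_{k-1,j} rho(j)],
  phi_{k,j} = phi_{k-1,j} - phi_{kk} phi_{k-1,k-j},  j = 1..k-1.
Step k = 1:
  phi_11 = rho(1) = -0.2198.
Step k = 2:
  phi_22 = [rho(2) - phi_11 rho(1)] / [1 - phi_11 rho(1)] = [0.4056 - (-0.2198)(-0.2198)] / [1 - (-0.2198)(-0.2198)]
         = 0.35728796 / 0.95168796 = 0.375426.
  Update: phi_21 = phi_11 - phi_22 phi_11 = -0.2198 - (0.375426)(-0.2198) = -0.137281.
Step k = 3:
  phi_33 = [rho(3) - phi_21 rho(2) - phi_22 rho(1)] / [1 - phi_21 rho(1) - phi_22 rho(2)]
    numerator   = 0.0441 - (-0.137281)(0.4056) - (0.375426)(-0.2198) = 0.1822999
    denominator = 1 - (-0.137281)(-0.2198) - (0.375426)(0.4056) = 0.81755294
  phi_33 = 0.1822999 / 0.81755294 = 0.223.
Therefore phi_{33} = 0.2230.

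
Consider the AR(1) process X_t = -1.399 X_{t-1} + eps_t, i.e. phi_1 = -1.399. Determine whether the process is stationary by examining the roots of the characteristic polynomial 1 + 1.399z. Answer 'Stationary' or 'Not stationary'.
\text{Not stationary}

The AR(p) characteristic polynomial is P(z) = 1 + 1.399z.
Stationarity requires all roots to lie outside the unit circle, i.e. |z| > 1 for every root.
This is linear in z: 1 + (1.399) z = 0  =>  z = -1/(1.399) = -0.714796,  |z| = 0.714796.
Moduli of all roots: 0.7148.
All moduli strictly greater than 1? No.
Verdict: Not stationary.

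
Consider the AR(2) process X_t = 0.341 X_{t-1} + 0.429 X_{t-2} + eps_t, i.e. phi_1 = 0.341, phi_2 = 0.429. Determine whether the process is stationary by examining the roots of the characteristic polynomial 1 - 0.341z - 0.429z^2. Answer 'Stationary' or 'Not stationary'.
\text{Stationary}

The AR(p) characteristic polynomial is P(z) = 1 - 0.341z - 0.429z^2.
Stationarity requires all roots to lie outside the unit circle, i.e. |z| > 1 for every root.
Set 1 + (-0.341) z + (-0.429) z^2 = 0, i.e. a z^2 + b z + c = 0 with a = -0.429, b = -0.341, c = 1.
Discriminant D = b^2 - 4ac = (-0.341)^2 - 4*(-0.429)*1 = 0.116281 - (-1.716) = 1.832281.
D >= 0, so the roots are real: z = (-b +/- sqrt(D)) / (2a) = (0.341 +/- 1.353618) / (-0.858).
  z_1 = (0.341 + 1.353618) / (-0.858) = -1.9751,   |z_1| = 1.9751.
  z_2 = (0.341 - 1.353618) / (-0.858) = 1.1802,   |z_2| = 1.1802.
Moduli of all roots: 1.9751, 1.1802.
All moduli strictly greater than 1? Yes.
Verdict: Stationary.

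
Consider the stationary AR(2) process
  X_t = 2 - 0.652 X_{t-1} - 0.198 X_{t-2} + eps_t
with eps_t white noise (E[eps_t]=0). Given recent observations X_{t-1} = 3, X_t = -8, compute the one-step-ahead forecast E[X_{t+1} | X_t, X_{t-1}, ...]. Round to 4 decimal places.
E[X_{t+1} \mid \mathcal F_t] = 6.6220

For an AR(p) model X_t = c + sum_i phi_i X_{t-i} + eps_t, the
one-step-ahead conditional mean is
  E[X_{t+1} | X_t, ...] = c + sum_i phi_i X_{t+1-i}.
Substitute known values:
  E[X_{t+1} | ...] = 2 + (-0.652) * (-8) + (-0.198) * (3)
                   = 6.6220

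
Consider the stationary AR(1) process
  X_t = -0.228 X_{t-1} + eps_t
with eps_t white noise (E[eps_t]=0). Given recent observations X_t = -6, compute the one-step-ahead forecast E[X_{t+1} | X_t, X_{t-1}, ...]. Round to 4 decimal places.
E[X_{t+1} \mid \mathcal F_t] = 1.3680

For an AR(p) model X_t = c + sum_i phi_i X_{t-i} + eps_t, the
one-step-ahead conditional mean is
  E[X_{t+1} | X_t, ...] = c + sum_i phi_i X_{t+1-i}.
Substitute known values:
  E[X_{t+1} | ...] = (-0.228) * (-6)
                   = 1.3680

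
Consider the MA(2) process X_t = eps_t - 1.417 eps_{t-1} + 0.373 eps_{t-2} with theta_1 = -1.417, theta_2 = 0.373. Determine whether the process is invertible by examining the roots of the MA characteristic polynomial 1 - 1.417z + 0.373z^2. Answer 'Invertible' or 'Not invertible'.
\text{Not invertible}

The MA(q) characteristic polynomial is P(z) = 1 - 1.417z + 0.373z^2.
Invertibility requires all roots to lie outside the unit circle, i.e. |z| > 1 for every root.
Set 1 + (-1.417) z + (0.373) z^2 = 0, i.e. a z^2 + b z + c = 0 with a = 0.373, b = -1.417, c = 1.
Discriminant D = b^2 - 4ac = (-1.417)^2 - 4*(0.373)*1 = 2.007889 - (1.492) = 0.515889.
D >= 0, so the roots are real: z = (-b +/- sqrt(D)) / (2a) = (1.417 +/- 0.718254) / (0.746).
  z_1 = (1.417 + 0.718254) / (0.746) = 2.8623,   |z_1| = 2.8623.
  z_2 = (1.417 - 0.718254) / (0.746) = 0.9367,   |z_2| = 0.9367.
Moduli of all roots: 2.8623, 0.9367.
All moduli strictly greater than 1? No.
Verdict: Not invertible.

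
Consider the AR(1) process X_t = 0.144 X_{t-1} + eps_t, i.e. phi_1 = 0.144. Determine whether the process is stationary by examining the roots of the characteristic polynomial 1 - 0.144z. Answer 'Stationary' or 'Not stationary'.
\text{Stationary}

The AR(p) characteristic polynomial is P(z) = 1 - 0.144z.
Stationarity requires all roots to lie outside the unit circle, i.e. |z| > 1 for every root.
This is linear in z: 1 + (-0.144) z = 0  =>  z = -1/(-0.144) = 6.944444,  |z| = 6.944444.
Moduli of all roots: 6.9444.
All moduli strictly greater than 1? Yes.
Verdict: Stationary.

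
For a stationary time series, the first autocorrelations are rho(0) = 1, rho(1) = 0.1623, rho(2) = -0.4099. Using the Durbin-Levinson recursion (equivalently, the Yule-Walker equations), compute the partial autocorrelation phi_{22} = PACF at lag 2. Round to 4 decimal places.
\phi_{22} = -0.4480

The PACF at lag k is phi_{kk}, the last component of the solution
to the Yule-Walker system G_k phi = r_k where
  (G_k)_{ij} = rho(|i - j|), (r_k)_i = rho(i), i,j = 1..k.
Equivalently, Durbin-Levinson gives phi_{kk} iteratively:
  phi_{11} = rho(1)
  phi_{kk} = [rho(k) - sum_{j=1..k-1} phi_{k-1,j} rho(k-j)]
            / [1 - sum_{j=1..k-1} phi_{k-1,j} rho(j)],
  phi_{k,j} = phi_{k-1,j} - phi_{kk} phi_{k-1,k-j},  j = 1..k-1.
Step k = 1:
  phi_11 = rho(1) = 0.1623.
Step k = 2:
  phi_22 = [rho(2) - phi_11 rho(1)] / [1 - phi_11 rho(1)] = [-0.4099 - (0.1623)(0.1623)] / [1 - (0.1623)(0.1623)]
         = -0.43624129 / 0.97365871 = -0.448.
Therefore phi_{22} = -0.4480.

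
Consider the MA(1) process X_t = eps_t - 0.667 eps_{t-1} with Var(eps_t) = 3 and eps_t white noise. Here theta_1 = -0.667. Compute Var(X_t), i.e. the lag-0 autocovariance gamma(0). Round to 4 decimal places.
\gamma(0) = 4.3347

For an MA(q) process X_t = eps_t + sum_i theta_i eps_{t-i} with
Var(eps_t) = sigma^2, the variance is
  gamma(0) = sigma^2 * (1 + sum_i theta_i^2).
  sum_i theta_i^2 = (-0.667)^2 = 0.444889.
  gamma(0) = 3 * (1 + 0.444889) = 3 * 1.444889 = 4.334667, which rounds to 4.3347.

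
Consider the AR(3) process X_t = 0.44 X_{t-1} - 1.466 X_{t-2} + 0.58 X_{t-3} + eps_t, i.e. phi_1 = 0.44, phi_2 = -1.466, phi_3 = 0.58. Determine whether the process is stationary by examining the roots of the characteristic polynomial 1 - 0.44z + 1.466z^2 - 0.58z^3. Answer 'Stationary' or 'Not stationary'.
\text{Not stationary}

The AR(p) characteristic polynomial is P(z) = 1 - 0.44z + 1.466z^2 - 0.58z^3.
Stationarity requires all roots to lie outside the unit circle, i.e. |z| > 1 for every root.
Degree 3: look for a simple real root z0 first, then factor out (1 - z/z0) and solve the remaining quadratic.
Testing z0 = 2.5: P(2.5) = 1 + (-0.44)(2.5) + (1.466)(2.5)^2 + (-0.58)(2.5)^3
  = 1 + (-1.1) + (9.1625) + (-9.0625) = 0.  So z_0 = 2.5 is a root, |z_0| = 2.5.
Divide out the factor (1 - 0.4 z) = (1 - z/z0) (since 1/z0 = 0.4):
  P(z) = (1 - 0.4 z)(1 + (-0.04) z + (1.45) z^2)
  [check: z-coef -0.04 - (0.4) = -0.44; z^2-coef 1.45 - (0.4)(-0.04) = 1.466; z^3-coef -(0.4)(1.45) = -0.58.]
Remaining roots from the quadratic factor 1 + (-0.04) z + (1.45) z^2:
  Set 1 + (-0.04) z + (1.45) z^2 = 0, i.e. a z^2 + b z + c = 0 with a = 1.45, b = -0.04, c = 1.
  Discriminant D = b^2 - 4ac = (-0.04)^2 - 4*(1.45)*1 = 0.0016 - (5.8) = -5.7984.
  D < 0, so the roots are the complex-conjugate pair z = (-b +/- i sqrt(-D)) / (2a) = 0.0138 +/- 0.8303i.
  For a conjugate pair |z|^2 = z * conj(z) = (product of roots) = c/a = 1/(1.45) = 0.689655, so |z| = sqrt(0.689655) = 0.8305 for both roots.
Moduli of all roots: 2.5000, 0.8305, 0.8305.
All moduli strictly greater than 1? No.
Verdict: Not stationary.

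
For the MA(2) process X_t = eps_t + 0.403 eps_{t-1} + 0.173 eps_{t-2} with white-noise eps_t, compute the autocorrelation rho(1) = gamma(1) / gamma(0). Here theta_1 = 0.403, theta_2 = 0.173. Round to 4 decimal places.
\rho(1) = 0.3965

For an MA(q) process with theta_0 = 1, the autocovariance is
  gamma(k) = sigma^2 * sum_{i=0..q-k} theta_i * theta_{i+k},
and rho(k) = gamma(k) / gamma(0). Sigma^2 cancels.
  numerator   = (1)*(0.403) + (0.403)*(0.173) = 0.472719.
  denominator = (1)^2 + (0.403)^2 + (0.173)^2 = 1.192338.
  rho(1) = 0.472719 / 1.192338 = 0.3965.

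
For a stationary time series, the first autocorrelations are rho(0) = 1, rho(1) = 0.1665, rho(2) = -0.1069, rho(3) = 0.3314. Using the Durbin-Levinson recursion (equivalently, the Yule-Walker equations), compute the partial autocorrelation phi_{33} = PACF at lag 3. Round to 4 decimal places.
\phi_{33} = 0.3929

The PACF at lag k is phi_{kk}, the last component of the solution
to the Yule-Walker system G_k phi = r_k where
  (G_k)_{ij} = rho(|i - j|), (r_k)_i = rho(i), i,j = 1..k.
Equivalently, Durbin-Levinson gives phi_{kk} iteratively:
  phi_{11} = rho(1)
  phi_{kk} = [rho(k) - sum_{j=1..k-1} phi_{k-1,j} rho(k-j)]
            / [1 - sum_{j=1..k-1} phi_{k-1,j} rho(j)],
  phi_{k,j} = phi_{k-1,j} - phi_{kk} phi_{k-1,k-j},  j = 1..k-1.
Step k = 1:
  phi_11 = rho(1) = 0.1665.
Step k = 2:
  phi_22 = [rho(2) - phi_11 rho(1)] / [1 - phi_11 rho(1)] = [-0.1069 - (0.1665)(0.1665)] / [1 - (0.1665)(0.1665)]
         = -0.13462225 / 0.97227775 = -0.138461.
  Update: phi_21 = phi_11 - phi_22 phi_11 = 0.1665 - (-0.138461)(0.1665) = 0.189554.
Step k = 3:
  phi_33 = [rho(3) - phi_21 rho(2) - phi_22 rho(1)] / [1 - phi_21 rho(1) - phi_22 rho(2)]
    numerator   = 0.3314 - (0.189554)(-0.1069) - (-0.138461)(0.1665) = 0.374717
    denominator = 1 - (0.189554)(0.1665) - (-0.138461)(-0.1069) = 0.95363786
  phi_33 = 0.374717 / 0.95363786 = 0.3929.
Therefore phi_{33} = 0.3929.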